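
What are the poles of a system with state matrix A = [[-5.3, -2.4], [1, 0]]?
Eigenvalues solve det(λI - A) = 0.
Characteristic polynomial: λ^2 + 5.3*λ + 2.4 = 0.
Factor: (λ + 4.8)(λ + 0.5) = 0.
Roots: -0.5, -4.8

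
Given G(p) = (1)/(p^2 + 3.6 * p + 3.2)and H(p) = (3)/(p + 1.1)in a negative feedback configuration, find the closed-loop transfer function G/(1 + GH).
Closed-loop T = G/(1+GH).
Numerator: G_num * H_den = p + 1.1.
Denominator: G_den * H_den + G_num * H_num = (p^3 + 4.7*p^2 + 7.16*p + 3.52) + (3) = p^3 + 4.7*p^2 + 7.16*p + 6.52.
T(p) = (p + 1.1)/(p^3 + 4.7*p^2 + 7.16*p + 6.52)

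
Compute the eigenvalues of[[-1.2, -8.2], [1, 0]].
Eigenvalues solve det(λI - A) = 0.
Characteristic polynomial: λ^2 + 1.2*λ + 8.2 = 0.
Roots: -0.6 + 2.8j, -0.6 - 2.8j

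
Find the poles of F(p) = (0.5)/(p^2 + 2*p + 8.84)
Set denominator = 0: p^2 + 2*p + 8.84 = 0 → Poles: -1 + 2.8j, -1 - 2.8j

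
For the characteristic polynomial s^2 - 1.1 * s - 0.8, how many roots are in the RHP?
s^2 - 1.1*s - 0.8 = (s - 1.6)(s + 0.5). Poles: -0.5, 1.6. RHP poles (Re>0): 1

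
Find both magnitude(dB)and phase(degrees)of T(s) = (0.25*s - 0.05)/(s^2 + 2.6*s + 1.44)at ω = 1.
Substitute s = j*1: T(j1) = 0.0903129 + 0.0345145j.
|T| = 20*log₁₀(sqrt(Re²+Im²)) = -20.29 dB.
∠T = atan2(Im, Re) = 20.92°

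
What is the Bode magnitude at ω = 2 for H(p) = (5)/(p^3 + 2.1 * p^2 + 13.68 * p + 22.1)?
Substitute p = j*2: H(j2) = 0.121778 - 0.172089j.
|H(j2)| = sqrt(Re² + Im²) = 0.2108.
20*log₁₀(0.2108) = -13.52 dB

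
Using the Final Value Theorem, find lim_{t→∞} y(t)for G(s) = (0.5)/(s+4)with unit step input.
FVT: lim_{t→∞} y(t) = lim_{s→0} s*Y(s) where Y(s) = G(s)/s.
= lim_{s→0} G(s) = G(0) = num(0)/den(0) = 0.5/4 = 0.125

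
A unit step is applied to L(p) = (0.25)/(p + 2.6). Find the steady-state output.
FVT: lim_{t→∞} y(t) = lim_{p→0} p*Y(p) where Y(p) = L(p)/p.
= lim_{p→0} L(p) = L(0) = num(0)/den(0) = 0.25/2.6 = 0.09615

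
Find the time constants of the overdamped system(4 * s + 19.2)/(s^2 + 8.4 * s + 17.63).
Overdamped: real poles at -4.1, -4.3. τ = -1/pole → τ₁ = 0.2439, τ₂ = 0.2326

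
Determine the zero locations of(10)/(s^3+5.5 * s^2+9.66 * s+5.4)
Numerator is a nonzero constant (10) → Zeros: none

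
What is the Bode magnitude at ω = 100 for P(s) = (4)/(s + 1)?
Substitute s = j*100: P(j100) = 0.00039996 - 0.039996j.
|P(j100)| = sqrt(Re² + Im²) = 0.04.
20*log₁₀(0.04) = -27.96 dB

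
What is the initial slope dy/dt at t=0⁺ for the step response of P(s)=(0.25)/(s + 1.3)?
IVT: y'(0⁺) = lim_{s→∞} s²·Y(s) = lim_{s→∞} s·P(s).
deg(num) = 0, deg(den) = 1, relative degree = 1, so s·P(s) → (leading num)/(leading den) = 0.25/1 = 0.25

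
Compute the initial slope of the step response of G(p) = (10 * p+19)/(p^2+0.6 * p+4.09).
IVT: y'(0⁺) = lim_{p→∞} p²·Y(p) = lim_{p→∞} p·G(p).
deg(num) = 1, deg(den) = 2, relative degree = 1, so p·G(p) → (leading num)/(leading den) = 10/1 = 10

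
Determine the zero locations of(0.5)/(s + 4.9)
Numerator is a nonzero constant (0.5) → Zeros: none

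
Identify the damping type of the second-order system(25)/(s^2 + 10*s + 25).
Standard form: ωn²/(s²+2ζωn·s+ωn²) gives ωn=5, ζ=1.
Critically damped (ζ = 1)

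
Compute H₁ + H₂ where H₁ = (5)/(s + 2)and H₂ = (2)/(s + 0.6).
Parallel: H = H₁ + H₂ = (n₁·d₂ + n₂·d₁)/(d₁·d₂).
n₁·d₂ = 5*s + 3. n₂·d₁ = 2*s + 4. Sum = 7*s + 7. d₁·d₂ = s^2 + 2.6*s + 1.2.
H(s) = (7*s + 7)/(s^2 + 2.6*s + 1.2)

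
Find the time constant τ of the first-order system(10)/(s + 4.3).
First-order system: τ = -1/pole. Pole = -4.3. τ = -1/(-4.3) = 0.2326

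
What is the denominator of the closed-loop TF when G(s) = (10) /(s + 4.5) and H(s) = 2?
Characteristic poly = G_den * H_den + G_num * H_num = (s + 4.5) + (20) = s + 24.5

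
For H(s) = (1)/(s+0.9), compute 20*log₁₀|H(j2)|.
Substitute s = j*2: H(j2) = 0.18711 - 0.4158j.
|H(j2)| = sqrt(Re² + Im²) = 0.456.
20*log₁₀(0.456) = -6.82 dB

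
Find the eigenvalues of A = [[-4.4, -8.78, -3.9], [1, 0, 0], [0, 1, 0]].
Eigenvalues solve det(λI - A) = 0.
Characteristic polynomial: λ^3 + 4.4*λ^2 + 8.78*λ + 3.9 = 0.
Factor: (λ + 0.6)(λ^2 + 3.8*λ + 6.5) = 0.
Roots: -0.6, -1.9 + 1.7j, -1.9 - 1.7j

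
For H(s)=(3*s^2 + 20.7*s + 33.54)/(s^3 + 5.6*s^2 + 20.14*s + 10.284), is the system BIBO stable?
Denominator: s^3 + 5.6*s^2 + 20.14*s + 10.284 = (s + 0.6)(s^2 + 5*s + 17.14). Poles: -0.6, -2.5 + 3.3j, -2.5 - 3.3j. All Re(p)<0: Yes (stable)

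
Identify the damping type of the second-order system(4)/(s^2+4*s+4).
Standard form: ωn²/(s²+2ζωn·s+ωn²) gives ωn=2, ζ=1.
Critically damped (ζ = 1)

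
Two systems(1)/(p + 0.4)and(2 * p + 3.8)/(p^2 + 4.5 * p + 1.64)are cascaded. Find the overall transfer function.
Series: H = H₁ · H₂ = (n₁·n₂)/(d₁·d₂).
Num: n₁·n₂ = 2*p + 3.8. Den: d₁·d₂ = p^3 + 4.9*p^2 + 3.44*p + 0.656.
H(p) = (2*p + 3.8)/(p^3 + 4.9*p^2 + 3.44*p + 0.656)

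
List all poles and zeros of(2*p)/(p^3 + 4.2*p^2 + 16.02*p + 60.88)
Set denominator = 0: p^3 + 4.2*p^2 + 16.02*p + 60.88 = (p + 4)(p^2 + 0.2*p + 15.22) = 0 → Poles: -0.1 + 3.9j, -0.1 - 3.9j, -4
Set numerator = 0: 2*p = 0 → Zeros: 0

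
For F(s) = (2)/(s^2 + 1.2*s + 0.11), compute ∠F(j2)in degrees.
Substitute s = j*2: F(j2) = -0.37239 - 0.229752j.
∠F(j2) = atan2(Im, Re) = atan2(-0.229752, -0.37239) = -148.33°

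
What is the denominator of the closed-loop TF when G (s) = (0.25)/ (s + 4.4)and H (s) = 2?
Characteristic poly = G_den * H_den + G_num * H_num = (s + 4.4) + (0.5) = s + 4.9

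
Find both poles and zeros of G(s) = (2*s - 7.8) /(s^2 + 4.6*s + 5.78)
Set denominator = 0: s^2 + 4.6*s + 5.78 = 0 → Poles: -2.3 + 0.7j, -2.3 - 0.7j
Set numerator = 0: 2*s - 7.8 = 0 → Zeros: 3.9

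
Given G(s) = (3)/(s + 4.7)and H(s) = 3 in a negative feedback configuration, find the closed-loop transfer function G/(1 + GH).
Closed-loop T = G/(1+GH).
Numerator: G_num * H_den = 3.
Denominator: G_den * H_den + G_num * H_num = (s + 4.7) + (9) = s + 13.7.
T(s) = (3)/(s + 13.7)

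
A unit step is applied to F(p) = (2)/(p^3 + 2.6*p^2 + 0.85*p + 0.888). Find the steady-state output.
FVT: lim_{t→∞} y(t) = lim_{p→0} p*Y(p) where Y(p) = F(p)/p.
= lim_{p→0} F(p) = F(0) = num(0)/den(0) = 2/0.888 = 2.252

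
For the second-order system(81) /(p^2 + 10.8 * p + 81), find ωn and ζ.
Standard form: ωn²/(p²+2ζωn·p+ωn²).
const=81=ωn² → ωn=9, p coeff=10.8=2ζωn → ζ=0.6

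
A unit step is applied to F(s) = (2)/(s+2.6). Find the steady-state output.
FVT: lim_{t→∞} y(t) = lim_{s→0} s*Y(s) where Y(s) = F(s)/s.
= lim_{s→0} F(s) = F(0) = num(0)/den(0) = 2/2.6 = 0.7692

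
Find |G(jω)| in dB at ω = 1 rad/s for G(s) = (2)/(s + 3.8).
Substitute s = j*1: G(j1) = 0.492228 - 0.129534j.
|G(j1)| = sqrt(Re² + Im²) = 0.509.
20*log₁₀(0.509) = -5.87 dB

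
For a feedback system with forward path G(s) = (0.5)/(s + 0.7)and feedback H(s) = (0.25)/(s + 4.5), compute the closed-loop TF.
Closed-loop T = G/(1+GH).
Numerator: G_num * H_den = 0.5*s + 2.25.
Denominator: G_den * H_den + G_num * H_num = (s^2 + 5.2*s + 3.15) + (0.125) = s^2 + 5.2*s + 3.275.
T(s) = (0.5*s + 2.25)/(s^2 + 5.2*s + 3.275)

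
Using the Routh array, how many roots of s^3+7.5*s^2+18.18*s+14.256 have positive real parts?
Routh array:
s^3: [1, 18.18]; s^2: [7.5, 14.256]; s^1: [16.2792]; s^0: [14.256]
First column: [1, 7.5, 16.2792, 14.256]. Sign changes = RHP roots = 0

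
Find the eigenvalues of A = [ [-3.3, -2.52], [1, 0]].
Eigenvalues solve det(λI - A) = 0.
Characteristic polynomial: λ^2 + 3.3*λ + 2.52 = 0.
Factor: (λ + 1.2)(λ + 2.1) = 0.
Roots: -1.2, -2.1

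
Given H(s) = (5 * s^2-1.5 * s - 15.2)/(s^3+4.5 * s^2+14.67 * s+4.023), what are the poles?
Set denominator = 0: s^3 + 4.5*s^2 + 14.67*s + 4.023 = (s + 0.3)(s^2 + 4.2*s + 13.41) = 0 → Poles: -0.3, -2.1 + 3j, -2.1 - 3j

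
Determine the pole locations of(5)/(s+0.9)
Set denominator = 0: s + 0.9 = 0 → Poles: -0.9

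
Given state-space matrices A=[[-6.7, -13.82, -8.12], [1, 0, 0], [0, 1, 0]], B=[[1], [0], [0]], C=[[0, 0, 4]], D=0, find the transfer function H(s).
H(s) = C(sI - A)⁻¹B + D.
Characteristic polynomial det(sI - A) = s^3 + 6.7*s^2 + 13.82*s + 8.12.
Numerator from C·adj(sI-A)·B + D·det(sI-A) = 4.
H(s) = (4)/(s^3 + 6.7*s^2 + 13.82*s + 8.12)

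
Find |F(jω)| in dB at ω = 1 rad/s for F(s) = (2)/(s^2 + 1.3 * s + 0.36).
Substitute s = j*1: F(j1) = -0.60964 - 1.23833j.
|F(j1)| = sqrt(Re² + Im²) = 1.38.
20*log₁₀(1.38) = 2.80 dB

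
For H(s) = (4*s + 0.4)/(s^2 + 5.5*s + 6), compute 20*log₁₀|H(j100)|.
Substitute s = j*100: H(j100) = 0.00215609 - 0.0399054j.
|H(j100)| = sqrt(Re² + Im²) = 0.03996.
20*log₁₀(0.03996) = -27.97 dB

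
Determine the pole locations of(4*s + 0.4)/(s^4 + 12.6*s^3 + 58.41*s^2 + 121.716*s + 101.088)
Set denominator = 0: s^4 + 12.6*s^3 + 58.41*s^2 + 121.716*s + 101.088 = (s + 4.8)(s + 3.6)(s^2 + 4.2*s + 5.85) = 0 → Poles: -2.1 + 1.2j, -2.1 - 1.2j, -3.6, -4.8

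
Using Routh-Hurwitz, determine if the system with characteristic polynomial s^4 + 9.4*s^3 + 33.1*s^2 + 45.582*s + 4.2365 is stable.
Routh array:
s^4: [1, 33.1, 4.2365]; s^3: [9.4, 45.582]; s^2: [28.2509, 4.2365]; s^1: [44.1724]; s^0: [4.2365]
First column: [1, 9.4, 28.2509, 44.1724, 4.2365]. Sign changes = 0.
Yes, stable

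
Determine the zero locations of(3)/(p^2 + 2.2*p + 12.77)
Numerator is a nonzero constant (3) → Zeros: none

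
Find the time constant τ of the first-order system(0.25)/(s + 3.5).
First-order system: τ = -1/pole. Pole = -3.5. τ = -1/(-3.5) = 0.2857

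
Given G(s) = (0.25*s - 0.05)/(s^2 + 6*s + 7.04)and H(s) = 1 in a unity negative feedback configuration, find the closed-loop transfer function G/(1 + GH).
Closed-loop T = G/(1+GH).
Numerator: G_num * H_den = 0.25*s - 0.05.
Denominator: G_den * H_den + G_num * H_num = (s^2 + 6*s + 7.04) + (0.25*s - 0.05) = s^2 + 6.25*s + 6.99.
T(s) = (0.25*s - 0.05)/(s^2 + 6.25*s + 6.99)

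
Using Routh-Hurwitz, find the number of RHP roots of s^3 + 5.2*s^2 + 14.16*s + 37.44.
Routh array:
s^3: [1, 14.16]; s^2: [5.2, 37.44]; s^1: [6.96]; s^0: [37.44]
First column: [1, 5.2, 6.96, 37.44]. Sign changes = RHP roots = 0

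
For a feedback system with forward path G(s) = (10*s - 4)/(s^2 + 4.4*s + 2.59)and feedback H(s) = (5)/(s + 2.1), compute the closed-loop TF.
Closed-loop T = G/(1+GH).
Numerator: G_num * H_den = 10*s^2 + 17*s - 8.4.
Denominator: G_den * H_den + G_num * H_num = (s^3 + 6.5*s^2 + 11.83*s + 5.439) + (50*s - 20) = s^3 + 6.5*s^2 + 61.83*s - 14.561.
T(s) = (10*s^2 + 17*s - 8.4)/(s^3 + 6.5*s^2 + 61.83*s - 14.561)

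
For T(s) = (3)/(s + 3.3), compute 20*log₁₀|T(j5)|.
Substitute s = j*5: T(j5) = 0.275843 - 0.417944j.
|T(j5)| = sqrt(Re² + Im²) = 0.5008.
20*log₁₀(0.5008) = -6.01 dB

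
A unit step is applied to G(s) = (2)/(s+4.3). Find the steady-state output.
FVT: lim_{t→∞} y(t) = lim_{s→0} s*Y(s) where Y(s) = G(s)/s.
= lim_{s→0} G(s) = G(0) = num(0)/den(0) = 2/4.3 = 0.4651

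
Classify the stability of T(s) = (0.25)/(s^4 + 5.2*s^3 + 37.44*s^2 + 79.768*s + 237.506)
Denominator: s^4 + 5.2*s^3 + 37.44*s^2 + 79.768*s + 237.506 = (s^2 + 3*s + 15.94)(s^2 + 2.2*s + 14.9). Poles: -1.1 + 3.7j, -1.1 - 3.7j, -1.5 + 3.7j, -1.5 - 3.7j. Stable (all poles in LHP)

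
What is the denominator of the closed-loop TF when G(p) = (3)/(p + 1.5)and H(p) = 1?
Characteristic poly = G_den * H_den + G_num * H_num = (p + 1.5) + (3) = p + 4.5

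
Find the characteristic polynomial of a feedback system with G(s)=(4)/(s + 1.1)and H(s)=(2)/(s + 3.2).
Characteristic poly = G_den * H_den + G_num * H_num = (s^2 + 4.3*s + 3.52) + (8) = s^2 + 4.3*s + 11.52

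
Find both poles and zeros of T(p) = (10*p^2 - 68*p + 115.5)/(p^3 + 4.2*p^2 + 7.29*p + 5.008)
Set denominator = 0: p^3 + 4.2*p^2 + 7.29*p + 5.008 = (p + 1.6)(p^2 + 2.6*p + 3.13) = 0 → Poles: -1.3 + 1.2j, -1.3 - 1.2j, -1.6
Set numerator = 0: 10*p^2 - 68*p + 115.5 = 10*(p - 3.5)(p - 3.3) = 0 → Zeros: 3.3, 3.5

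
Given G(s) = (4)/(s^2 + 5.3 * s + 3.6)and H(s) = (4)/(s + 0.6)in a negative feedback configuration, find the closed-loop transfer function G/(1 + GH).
Closed-loop T = G/(1+GH).
Numerator: G_num * H_den = 4*s + 2.4.
Denominator: G_den * H_den + G_num * H_num = (s^3 + 5.9*s^2 + 6.78*s + 2.16) + (16) = s^3 + 5.9*s^2 + 6.78*s + 18.16.
T(s) = (4*s + 2.4)/(s^3 + 5.9*s^2 + 6.78*s + 18.16)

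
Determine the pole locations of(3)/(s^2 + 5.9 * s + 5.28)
Set denominator = 0: s^2 + 5.9*s + 5.28 = (s + 1.1)(s + 4.8) = 0 → Poles: -1.1, -4.8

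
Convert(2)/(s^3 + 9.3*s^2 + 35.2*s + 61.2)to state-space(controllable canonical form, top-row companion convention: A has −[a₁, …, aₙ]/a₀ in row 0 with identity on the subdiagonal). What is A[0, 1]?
Reachable canonical form for den = s^3 + 9.3*s^2 + 35.2*s + 61.2: top row of A = -[a₁,a₂,...,aₙ]/a₀, ones on the subdiagonal, zeros elsewhere.
A = [[-9.3, -35.2, -61.2], [1, 0, 0], [0, 1, 0]].
A[0,1] = -35.2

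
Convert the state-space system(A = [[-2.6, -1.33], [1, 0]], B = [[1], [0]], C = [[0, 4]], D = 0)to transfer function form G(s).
G(s) = C(sI - A)⁻¹B + D.
Characteristic polynomial det(sI - A) = s^2 + 2.6*s + 1.33.
Numerator from C·adj(sI-A)·B + D·det(sI-A) = 4.
G(s) = (4)/(s^2 + 2.6*s + 1.33)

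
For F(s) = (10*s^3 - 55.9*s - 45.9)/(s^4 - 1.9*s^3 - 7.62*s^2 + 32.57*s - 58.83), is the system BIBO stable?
Denominator: s^4 - 1.9*s^3 - 7.62*s^2 + 32.57*s - 58.83 = (s - 3)(s + 3.7)(s^2 - 2.6*s + 5.3). Poles: -3.7, 1.3 + 1.9j, 1.3 - 1.9j, 3. All Re(p)<0: No (unstable)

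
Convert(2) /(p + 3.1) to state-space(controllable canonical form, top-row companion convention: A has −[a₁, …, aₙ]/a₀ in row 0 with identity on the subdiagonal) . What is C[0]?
Reachable canonical form: C = numerator coefficients (right-aligned, zero-padded to length n).
num = 2, C = [[2]].
C[0] = 2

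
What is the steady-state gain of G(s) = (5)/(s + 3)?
DC gain = G(0) = num(0)/den(0) = 5/3 = 1.667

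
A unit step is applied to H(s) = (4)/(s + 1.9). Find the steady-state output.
FVT: lim_{t→∞} y(t) = lim_{s→0} s*Y(s) where Y(s) = H(s)/s.
= lim_{s→0} H(s) = H(0) = num(0)/den(0) = 4/1.9 = 2.105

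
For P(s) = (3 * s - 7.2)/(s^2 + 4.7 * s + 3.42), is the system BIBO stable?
Denominator: s^2 + 4.7*s + 3.42 = (s + 3.8)(s + 0.9). Poles: -0.9, -3.8. All Re(p)<0: Yes (stable)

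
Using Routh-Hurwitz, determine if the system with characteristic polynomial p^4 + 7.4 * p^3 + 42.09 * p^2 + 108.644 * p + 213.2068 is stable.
Routh array:
p^4: [1, 42.09, 213.2068]; p^3: [7.4, 108.644]; p^2: [27.4084, 213.2068]; p^1: [51.0802]; p^0: [213.2068]
First column: [1, 7.4, 27.4084, 51.0802, 213.2068]. Sign changes = 0.
Yes, stable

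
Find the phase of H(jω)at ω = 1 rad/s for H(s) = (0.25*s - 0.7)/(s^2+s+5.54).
Substitute s = j*1: H(j1) = -0.135483 + 0.0849081j.
∠H(j1) = atan2(Im, Re) = atan2(0.0849081, -0.135483) = 147.92°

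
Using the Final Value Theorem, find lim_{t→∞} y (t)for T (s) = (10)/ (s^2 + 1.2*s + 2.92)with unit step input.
FVT: lim_{t→∞} y(t) = lim_{s→0} s*Y(s) where Y(s) = T(s)/s.
= lim_{s→0} T(s) = T(0) = num(0)/den(0) = 10/2.92 = 3.425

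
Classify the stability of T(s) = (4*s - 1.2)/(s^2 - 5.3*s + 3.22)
Denominator: s^2 - 5.3*s + 3.22 = (s - 4.6)(s - 0.7). Poles: 0.7, 4.6. Unstable (2 pole(s) in RHP)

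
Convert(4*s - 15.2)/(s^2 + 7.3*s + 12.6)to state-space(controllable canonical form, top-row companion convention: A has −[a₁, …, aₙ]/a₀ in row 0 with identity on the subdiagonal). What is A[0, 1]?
Reachable canonical form for den = s^2 + 7.3*s + 12.6: top row of A = -[a₁,a₂,...,aₙ]/a₀, ones on the subdiagonal, zeros elsewhere.
A = [[-7.3, -12.6], [1, 0]].
A[0,1] = -12.6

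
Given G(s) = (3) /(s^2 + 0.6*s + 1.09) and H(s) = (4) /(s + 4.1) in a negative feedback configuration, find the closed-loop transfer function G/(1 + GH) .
Closed-loop T = G/(1+GH).
Numerator: G_num * H_den = 3*s + 12.3.
Denominator: G_den * H_den + G_num * H_num = (s^3 + 4.7*s^2 + 3.55*s + 4.469) + (12) = s^3 + 4.7*s^2 + 3.55*s + 16.469.
T(s) = (3*s + 12.3)/(s^3 + 4.7*s^2 + 3.55*s + 16.469)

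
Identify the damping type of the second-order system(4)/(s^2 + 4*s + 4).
Standard form: ωn²/(s²+2ζωn·s+ωn²) gives ωn=2, ζ=1.
Critically damped (ζ = 1)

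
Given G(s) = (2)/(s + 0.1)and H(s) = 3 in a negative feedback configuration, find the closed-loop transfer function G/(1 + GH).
Closed-loop T = G/(1+GH).
Numerator: G_num * H_den = 2.
Denominator: G_den * H_den + G_num * H_num = (s + 0.1) + (6) = s + 6.1.
T(s) = (2)/(s + 6.1)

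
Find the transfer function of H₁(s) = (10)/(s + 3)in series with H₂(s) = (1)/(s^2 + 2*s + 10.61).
Series: H = H₁ · H₂ = (n₁·n₂)/(d₁·d₂).
Num: n₁·n₂ = 10. Den: d₁·d₂ = s^3 + 5*s^2 + 16.61*s + 31.83.
H(s) = (10)/(s^3 + 5*s^2 + 16.61*s + 31.83)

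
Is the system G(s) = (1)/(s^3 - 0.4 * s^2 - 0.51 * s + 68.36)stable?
Denominator: s^3 - 0.4*s^2 - 0.51*s + 68.36 = (s + 4)(s^2 - 4.4*s + 17.09). Poles: -4, 2.2 + 3.5j, 2.2 - 3.5j. All Re(p)<0: No (unstable)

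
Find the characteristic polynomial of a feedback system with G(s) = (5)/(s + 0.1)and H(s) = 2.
Characteristic poly = G_den * H_den + G_num * H_num = (s + 0.1) + (10) = s + 10.1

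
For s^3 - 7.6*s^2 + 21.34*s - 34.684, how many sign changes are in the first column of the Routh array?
Routh array:
s^3: [1, 21.34]; s^2: [-7.6, -34.684]; s^1: [16.7763]; s^0: [-34.684]
First column: [1, -7.6, 16.7763, -34.684]. Sign changes = 3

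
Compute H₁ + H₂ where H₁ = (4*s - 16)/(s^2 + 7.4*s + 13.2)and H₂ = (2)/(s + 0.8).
Parallel: H = H₁ + H₂ = (n₁·d₂ + n₂·d₁)/(d₁·d₂).
n₁·d₂ = 4*s^2 - 12.8*s - 12.8. n₂·d₁ = 2*s^2 + 14.8*s + 26.4. Sum = 6*s^2 + 2*s + 13.6. d₁·d₂ = s^3 + 8.2*s^2 + 19.12*s + 10.56.
H(s) = (6*s^2 + 2*s + 13.6)/(s^3 + 8.2*s^2 + 19.12*s + 10.56)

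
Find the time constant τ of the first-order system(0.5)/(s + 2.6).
First-order system: τ = -1/pole. Pole = -2.6. τ = -1/(-2.6) = 0.3846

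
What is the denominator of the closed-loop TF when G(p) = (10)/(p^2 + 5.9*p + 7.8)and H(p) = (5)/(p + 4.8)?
Characteristic poly = G_den * H_den + G_num * H_num = (p^3 + 10.7*p^2 + 36.12*p + 37.44) + (50) = p^3 + 10.7*p^2 + 36.12*p + 87.44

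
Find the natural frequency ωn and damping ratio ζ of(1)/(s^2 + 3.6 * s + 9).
Underdamped: complex pole -1.8 + 2.4j. ωn = |pole| = 3, ζ = -Re(pole)/ωn = 0.6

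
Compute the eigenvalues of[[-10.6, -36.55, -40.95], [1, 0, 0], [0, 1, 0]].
Eigenvalues solve det(λI - A) = 0.
Characteristic polynomial: λ^3 + 10.6*λ^2 + 36.55*λ + 40.95 = 0.
Factor: (λ + 3.5)(λ + 2.6)(λ + 4.5) = 0.
Roots: -2.6, -3.5, -4.5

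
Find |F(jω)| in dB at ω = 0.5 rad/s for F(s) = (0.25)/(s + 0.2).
Substitute s = j*0.5: F(j0.5) = 0.172414 - 0.431034j.
|F(j0.5)| = sqrt(Re² + Im²) = 0.4642.
20*log₁₀(0.4642) = -6.67 dB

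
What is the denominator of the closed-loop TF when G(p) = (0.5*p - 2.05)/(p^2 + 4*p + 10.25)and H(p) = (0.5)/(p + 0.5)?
Characteristic poly = G_den * H_den + G_num * H_num = (p^3 + 4.5*p^2 + 12.25*p + 5.125) + (0.25*p - 1.025) = p^3 + 4.5*p^2 + 12.5*p + 4.1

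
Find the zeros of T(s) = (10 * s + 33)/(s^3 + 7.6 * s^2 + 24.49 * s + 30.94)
Set numerator = 0: 10*s + 33 = 0 → Zeros: -3.3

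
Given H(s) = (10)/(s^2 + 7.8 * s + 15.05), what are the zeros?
Numerator is a nonzero constant (10) → Zeros: none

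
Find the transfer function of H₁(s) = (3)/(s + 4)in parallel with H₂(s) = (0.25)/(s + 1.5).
Parallel: H = H₁ + H₂ = (n₁·d₂ + n₂·d₁)/(d₁·d₂).
n₁·d₂ = 3*s + 4.5. n₂·d₁ = 0.25*s + 1. Sum = 3.25*s + 5.5. d₁·d₂ = s^2 + 5.5*s + 6.
H(s) = (3.25*s + 5.5)/(s^2 + 5.5*s + 6)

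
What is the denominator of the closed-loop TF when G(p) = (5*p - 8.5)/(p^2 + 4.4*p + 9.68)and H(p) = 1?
Characteristic poly = G_den * H_den + G_num * H_num = (p^2 + 4.4*p + 9.68) + (5*p - 8.5) = p^2 + 9.4*p + 1.18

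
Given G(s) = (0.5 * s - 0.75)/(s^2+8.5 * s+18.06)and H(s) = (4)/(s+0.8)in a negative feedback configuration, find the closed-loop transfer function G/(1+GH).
Closed-loop T = G/(1+GH).
Numerator: G_num * H_den = 0.5*s^2 - 0.35*s - 0.6.
Denominator: G_den * H_den + G_num * H_num = (s^3 + 9.3*s^2 + 24.86*s + 14.448) + (2*s - 3) = s^3 + 9.3*s^2 + 26.86*s + 11.448.
T(s) = (0.5*s^2 - 0.35*s - 0.6)/(s^3 + 9.3*s^2 + 26.86*s + 11.448)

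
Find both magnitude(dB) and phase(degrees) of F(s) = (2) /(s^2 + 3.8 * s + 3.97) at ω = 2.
Substitute s = j*2: F(j2) = -0.00103876 - 0.263154j.
|F| = 20*log₁₀(sqrt(Re²+Im²)) = -11.60 dB.
∠F = atan2(Im, Re) = -90.23°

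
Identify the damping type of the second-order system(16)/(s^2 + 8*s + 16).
Standard form: ωn²/(s²+2ζωn·s+ωn²) gives ωn=4, ζ=1.
Critically damped (ζ = 1)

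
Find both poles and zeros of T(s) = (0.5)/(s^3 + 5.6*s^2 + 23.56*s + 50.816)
Set denominator = 0: s^3 + 5.6*s^2 + 23.56*s + 50.816 = (s + 3.2)(s^2 + 2.4*s + 15.88) = 0 → Poles: -1.2 + 3.8j, -1.2 - 3.8j, -3.2
Numerator is a nonzero constant (0.5) → Zeros: none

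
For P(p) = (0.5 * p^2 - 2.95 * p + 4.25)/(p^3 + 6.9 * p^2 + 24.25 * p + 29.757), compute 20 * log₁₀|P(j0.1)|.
Substitute p = j*0.1: P(j0.1) = 0.141234 - 0.0214683j.
|P(j0.1)| = sqrt(Re² + Im²) = 0.1429.
20*log₁₀(0.1429) = -16.90 dB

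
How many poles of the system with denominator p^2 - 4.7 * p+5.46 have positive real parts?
p^2 - 4.7*p + 5.46 = (p - 2.6)(p - 2.1). Poles: 2.1, 2.6. RHP poles (Re>0): 2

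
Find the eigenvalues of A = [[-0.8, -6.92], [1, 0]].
Eigenvalues solve det(λI - A) = 0.
Characteristic polynomial: λ^2 + 0.8*λ + 6.92 = 0.
Roots: -0.4 + 2.6j, -0.4 - 2.6j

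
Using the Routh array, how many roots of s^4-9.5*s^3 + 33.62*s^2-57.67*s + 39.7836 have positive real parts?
Routh array:
s^4: [1, 33.62, 39.7836]; s^3: [-9.5, -57.67]; s^2: [27.5495, 39.7836]; s^1: [-43.9513]; s^0: [39.7836]
First column: [1, -9.5, 27.5495, -43.9513, 39.7836]. Sign changes = RHP roots = 4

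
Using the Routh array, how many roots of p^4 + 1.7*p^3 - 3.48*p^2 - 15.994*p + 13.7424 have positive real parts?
Routh array:
p^4: [1, -3.48, 13.7424]; p^3: [1.7, -15.994]; p^2: [5.92824, 13.7424]; p^1: [-19.9348]; p^0: [13.7424]
First column: [1, 1.7, 5.92824, -19.9348, 13.7424]. Sign changes = RHP roots = 2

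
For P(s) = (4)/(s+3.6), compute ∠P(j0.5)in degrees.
Substitute s = j*0.5: P(j0.5) = 1.09008 - 0.1514j.
∠P(j0.5) = atan2(Im, Re) = atan2(-0.1514, 1.09008) = -7.91°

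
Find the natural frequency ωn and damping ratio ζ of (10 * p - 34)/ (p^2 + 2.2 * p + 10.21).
Underdamped: complex pole -1.1 + 3j. ωn = |pole| = 3.195, ζ = -Re(pole)/ωn = 0.3443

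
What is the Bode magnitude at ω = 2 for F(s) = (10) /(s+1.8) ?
Substitute s = j*2: F(j2) = 2.48619 - 2.76243j.
|F(j2)| = sqrt(Re² + Im²) = 3.716.
20*log₁₀(3.716) = 11.40 dB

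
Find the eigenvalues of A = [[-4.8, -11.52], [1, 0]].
Eigenvalues solve det(λI - A) = 0.
Characteristic polynomial: λ^2 + 4.8*λ + 11.52 = 0.
Roots: -2.4 + 2.4j, -2.4 - 2.4j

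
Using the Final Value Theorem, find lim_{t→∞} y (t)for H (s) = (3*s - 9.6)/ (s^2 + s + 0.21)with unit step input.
FVT: lim_{t→∞} y(t) = lim_{s→0} s*Y(s) where Y(s) = H(s)/s.
= lim_{s→0} H(s) = H(0) = num(0)/den(0) = -9.6/0.21 = -45.71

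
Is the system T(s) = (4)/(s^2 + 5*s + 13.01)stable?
Denominator: s^2 + 5*s + 13.01. Poles: -2.5 + 2.6j, -2.5 - 2.6j. All Re(p)<0: Yes (stable)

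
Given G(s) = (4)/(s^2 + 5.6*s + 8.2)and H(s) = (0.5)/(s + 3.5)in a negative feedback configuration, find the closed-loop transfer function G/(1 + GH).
Closed-loop T = G/(1+GH).
Numerator: G_num * H_den = 4*s + 14.
Denominator: G_den * H_den + G_num * H_num = (s^3 + 9.1*s^2 + 27.8*s + 28.7) + (2) = s^3 + 9.1*s^2 + 27.8*s + 30.7.
T(s) = (4*s + 14)/(s^3 + 9.1*s^2 + 27.8*s + 30.7)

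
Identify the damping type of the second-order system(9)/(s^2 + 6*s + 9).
Standard form: ωn²/(s²+2ζωn·s+ωn²) gives ωn=3, ζ=1.
Critically damped (ζ = 1)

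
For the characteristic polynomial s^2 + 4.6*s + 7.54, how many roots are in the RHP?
Poles: -2.3 + 1.5j, -2.3 - 1.5j. RHP poles (Re>0): 0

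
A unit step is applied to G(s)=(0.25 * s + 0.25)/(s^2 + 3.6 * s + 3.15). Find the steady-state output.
FVT: lim_{t→∞} y(t) = lim_{s→0} s*Y(s) where Y(s) = G(s)/s.
= lim_{s→0} G(s) = G(0) = num(0)/den(0) = 0.25/3.15 = 0.07937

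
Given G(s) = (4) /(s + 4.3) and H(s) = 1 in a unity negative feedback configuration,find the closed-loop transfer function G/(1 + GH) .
Closed-loop T = G/(1+GH).
Numerator: G_num * H_den = 4.
Denominator: G_den * H_den + G_num * H_num = (s + 4.3) + (4) = s + 8.3.
T(s) = (4)/(s + 8.3)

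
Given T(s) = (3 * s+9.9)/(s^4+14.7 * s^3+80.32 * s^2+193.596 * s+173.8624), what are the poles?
Set denominator = 0: s^4 + 14.7*s^3 + 80.32*s^2 + 193.596*s + 173.8624 = (s + 3.4)(s + 4.7)(s + 3.4)(s + 3.2) = 0 → Poles: -3.2, -3.4, -3.4, -4.7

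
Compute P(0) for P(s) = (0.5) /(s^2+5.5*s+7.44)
DC gain = P(0) = num(0)/den(0) = 0.5/7.44 = 0.0672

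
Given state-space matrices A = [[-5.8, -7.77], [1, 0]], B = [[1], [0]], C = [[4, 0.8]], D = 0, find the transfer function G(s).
G(s) = C(sI - A)⁻¹B + D.
Characteristic polynomial det(sI - A) = s^2 + 5.8*s + 7.77.
Numerator from C·adj(sI-A)·B + D·det(sI-A) = 4*s + 0.8.
G(s) = (4*s + 0.8)/(s^2 + 5.8*s + 7.77)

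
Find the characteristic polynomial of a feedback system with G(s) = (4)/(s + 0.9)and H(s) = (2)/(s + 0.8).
Characteristic poly = G_den * H_den + G_num * H_num = (s^2 + 1.7*s + 0.72) + (8) = s^2 + 1.7*s + 8.72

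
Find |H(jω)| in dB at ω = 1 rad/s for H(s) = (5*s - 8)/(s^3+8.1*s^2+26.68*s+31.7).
Substitute s = j*1: H(j1) = -0.0496538 + 0.265894j.
|H(j1)| = sqrt(Re² + Im²) = 0.2705.
20*log₁₀(0.2705) = -11.36 dB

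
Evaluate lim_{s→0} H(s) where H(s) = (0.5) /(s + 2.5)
DC gain = H(0) = num(0)/den(0) = 0.5/2.5 = 0.2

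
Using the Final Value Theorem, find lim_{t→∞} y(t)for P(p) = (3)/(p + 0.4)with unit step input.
FVT: lim_{t→∞} y(t) = lim_{p→0} p*Y(p) where Y(p) = P(p)/p.
= lim_{p→0} P(p) = P(0) = num(0)/den(0) = 3/0.4 = 7.5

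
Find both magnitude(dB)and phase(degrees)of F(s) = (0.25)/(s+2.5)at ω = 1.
Substitute s = j*1: F(j1) = 0.0862069 - 0.0344828j.
|F| = 20*log₁₀(sqrt(Re²+Im²)) = -20.64 dB.
∠F = atan2(Im, Re) = -21.80°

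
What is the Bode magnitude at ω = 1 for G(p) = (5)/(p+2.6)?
Substitute p = j*1: G(j1) = 1.67526 - 0.64433j.
|G(j1)| = sqrt(Re² + Im²) = 1.795.
20*log₁₀(1.795) = 5.08 dB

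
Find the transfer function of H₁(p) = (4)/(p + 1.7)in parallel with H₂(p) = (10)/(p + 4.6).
Parallel: H = H₁ + H₂ = (n₁·d₂ + n₂·d₁)/(d₁·d₂).
n₁·d₂ = 4*p + 18.4. n₂·d₁ = 10*p + 17. Sum = 14*p + 35.4. d₁·d₂ = p^2 + 6.3*p + 7.82.
H(p) = (14*p + 35.4)/(p^2 + 6.3*p + 7.82)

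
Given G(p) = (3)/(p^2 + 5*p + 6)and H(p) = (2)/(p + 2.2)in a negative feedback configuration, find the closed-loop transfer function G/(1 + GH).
Closed-loop T = G/(1+GH).
Numerator: G_num * H_den = 3*p + 6.6.
Denominator: G_den * H_den + G_num * H_num = (p^3 + 7.2*p^2 + 17*p + 13.2) + (6) = p^3 + 7.2*p^2 + 17*p + 19.2.
T(p) = (3*p + 6.6)/(p^3 + 7.2*p^2 + 17*p + 19.2)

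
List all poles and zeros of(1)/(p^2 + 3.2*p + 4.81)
Set denominator = 0: p^2 + 3.2*p + 4.81 = 0 → Poles: -1.6 + 1.5j, -1.6 - 1.5j
Numerator is a nonzero constant (1) → Zeros: none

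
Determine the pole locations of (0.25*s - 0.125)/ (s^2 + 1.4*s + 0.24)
Set denominator = 0: s^2 + 1.4*s + 0.24 = (s + 1.2)(s + 0.2) = 0 → Poles: -0.2, -1.2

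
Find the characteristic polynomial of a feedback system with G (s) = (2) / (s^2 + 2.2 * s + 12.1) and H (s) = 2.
Characteristic poly = G_den * H_den + G_num * H_num = (s^2 + 2.2*s + 12.1) + (4) = s^2 + 2.2*s + 16.1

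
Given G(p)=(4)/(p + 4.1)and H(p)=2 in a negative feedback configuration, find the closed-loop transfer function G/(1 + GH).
Closed-loop T = G/(1+GH).
Numerator: G_num * H_den = 4.
Denominator: G_den * H_den + G_num * H_num = (p + 4.1) + (8) = p + 12.1.
T(p) = (4)/(p + 12.1)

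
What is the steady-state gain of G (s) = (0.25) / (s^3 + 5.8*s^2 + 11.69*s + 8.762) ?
DC gain = G(0) = num(0)/den(0) = 0.25/8.762 = 0.02853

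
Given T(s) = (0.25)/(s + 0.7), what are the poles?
Set denominator = 0: s + 0.7 = 0 → Poles: -0.7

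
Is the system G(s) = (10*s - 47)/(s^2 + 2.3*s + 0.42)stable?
Denominator: s^2 + 2.3*s + 0.42 = (s + 2.1)(s + 0.2). Poles: -0.2, -2.1. All Re(p)<0: Yes (stable)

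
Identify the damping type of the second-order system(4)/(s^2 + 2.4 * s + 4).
Standard form: ωn²/(s²+2ζωn·s+ωn²) gives ωn=2, ζ=0.6.
Underdamped (ζ = 0.6 < 1)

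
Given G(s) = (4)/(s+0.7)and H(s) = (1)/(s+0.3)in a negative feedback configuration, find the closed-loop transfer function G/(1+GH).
Closed-loop T = G/(1+GH).
Numerator: G_num * H_den = 4*s + 1.2.
Denominator: G_den * H_den + G_num * H_num = (s^2 + s + 0.21) + (4) = s^2 + s + 4.21.
T(s) = (4*s + 1.2)/(s^2 + s + 4.21)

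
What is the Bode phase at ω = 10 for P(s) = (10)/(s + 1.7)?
Substitute s = j*10: P(j10) = 0.165225 - 0.971912j.
∠P(j10) = atan2(Im, Re) = atan2(-0.971912, 0.165225) = -80.35°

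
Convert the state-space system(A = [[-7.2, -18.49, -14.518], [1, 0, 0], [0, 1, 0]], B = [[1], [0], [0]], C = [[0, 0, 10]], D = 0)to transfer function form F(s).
F(s) = C(sI - A)⁻¹B + D.
Characteristic polynomial det(sI - A) = s^3 + 7.2*s^2 + 18.49*s + 14.518.
Numerator from C·adj(sI-A)·B + D·det(sI-A) = 10.
F(s) = (10)/(s^3 + 7.2*s^2 + 18.49*s + 14.518)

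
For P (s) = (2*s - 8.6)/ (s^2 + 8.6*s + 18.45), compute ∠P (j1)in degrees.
Substitute s = j*1: P(j1) = -0.351078 + 0.287637j.
∠P(j1) = atan2(Im, Re) = atan2(0.287637, -0.351078) = 140.67°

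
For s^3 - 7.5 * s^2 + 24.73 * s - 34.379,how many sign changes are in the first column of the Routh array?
Routh array:
s^3: [1, 24.73]; s^2: [-7.5, -34.379]; s^1: [20.1461]; s^0: [-34.379]
First column: [1, -7.5, 20.1461, -34.379]. Sign changes = 3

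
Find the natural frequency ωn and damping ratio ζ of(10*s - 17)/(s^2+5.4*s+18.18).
Underdamped: complex pole -2.7 + 3.3j. ωn = |pole| = 4.264, ζ = -Re(pole)/ωn = 0.6332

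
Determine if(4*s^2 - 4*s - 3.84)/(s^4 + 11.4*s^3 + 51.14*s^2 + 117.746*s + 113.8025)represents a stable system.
Denominator: s^4 + 11.4*s^3 + 51.14*s^2 + 117.746*s + 113.8025 = (s + 4.9)(s + 2.5)(s^2 + 4*s + 9.29). Poles: -2 + 2.3j, -2 - 2.3j, -2.5, -4.9. All Re(p)<0: Yes (stable)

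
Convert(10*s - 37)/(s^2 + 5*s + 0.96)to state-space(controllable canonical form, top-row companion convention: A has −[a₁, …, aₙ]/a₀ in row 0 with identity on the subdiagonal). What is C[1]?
Reachable canonical form: C = numerator coefficients (right-aligned, zero-padded to length n).
num = 10*s - 37, C = [[10, -37]].
C[1] = -37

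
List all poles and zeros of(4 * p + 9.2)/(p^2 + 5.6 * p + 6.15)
Set denominator = 0: p^2 + 5.6*p + 6.15 = (p + 4.1)(p + 1.5) = 0 → Poles: -1.5, -4.1
Set numerator = 0: 4*p + 9.2 = 0 → Zeros: -2.3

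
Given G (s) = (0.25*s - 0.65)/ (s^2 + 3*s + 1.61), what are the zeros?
Set numerator = 0: 0.25*s - 0.65 = 0 → Zeros: 2.6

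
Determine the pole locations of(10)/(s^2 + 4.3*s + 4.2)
Set denominator = 0: s^2 + 4.3*s + 4.2 = (s + 2.8)(s + 1.5) = 0 → Poles: -1.5, -2.8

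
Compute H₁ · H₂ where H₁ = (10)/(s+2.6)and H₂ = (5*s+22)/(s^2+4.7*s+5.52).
Series: H = H₁ · H₂ = (n₁·n₂)/(d₁·d₂).
Num: n₁·n₂ = 50*s + 220. Den: d₁·d₂ = s^3 + 7.3*s^2 + 17.74*s + 14.352.
H(s) = (50*s + 220)/(s^3 + 7.3*s^2 + 17.74*s + 14.352)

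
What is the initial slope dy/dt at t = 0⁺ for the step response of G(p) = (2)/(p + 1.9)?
IVT: y'(0⁺) = lim_{p→∞} p²·Y(p) = lim_{p→∞} p·G(p).
deg(num) = 0, deg(den) = 1, relative degree = 1, so p·G(p) → (leading num)/(leading den) = 2/1 = 2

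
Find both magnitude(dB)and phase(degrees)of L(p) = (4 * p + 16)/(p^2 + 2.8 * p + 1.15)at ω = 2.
Substitute p = j*2: L(j2) = -0.0202621 - 2.84683j.
|L| = 20*log₁₀(sqrt(Re²+Im²)) = 9.09 dB.
∠L = atan2(Im, Re) = -90.41°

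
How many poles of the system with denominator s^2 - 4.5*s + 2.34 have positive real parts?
s^2 - 4.5*s + 2.34 = (s - 0.6)(s - 3.9). Poles: 0.6, 3.9. RHP poles (Re>0): 2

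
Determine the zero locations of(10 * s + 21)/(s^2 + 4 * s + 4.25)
Set numerator = 0: 10*s + 21 = 0 → Zeros: -2.1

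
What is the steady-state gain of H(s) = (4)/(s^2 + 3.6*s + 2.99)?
DC gain = H(0) = num(0)/den(0) = 4/2.99 = 1.338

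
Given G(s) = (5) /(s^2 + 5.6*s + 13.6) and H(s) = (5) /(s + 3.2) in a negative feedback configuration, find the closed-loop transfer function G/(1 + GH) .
Closed-loop T = G/(1+GH).
Numerator: G_num * H_den = 5*s + 16.
Denominator: G_den * H_den + G_num * H_num = (s^3 + 8.8*s^2 + 31.52*s + 43.52) + (25) = s^3 + 8.8*s^2 + 31.52*s + 68.52.
T(s) = (5*s + 16)/(s^3 + 8.8*s^2 + 31.52*s + 68.52)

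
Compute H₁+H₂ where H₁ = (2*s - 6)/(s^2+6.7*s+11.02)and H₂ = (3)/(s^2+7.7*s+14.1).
Parallel: H = H₁ + H₂ = (n₁·d₂ + n₂·d₁)/(d₁·d₂).
n₁·d₂ = 2*s^3 + 9.4*s^2 - 18*s - 84.6. n₂·d₁ = 3*s^2 + 20.1*s + 33.06. Sum = 2*s^3 + 12.4*s^2 + 2.1*s - 51.54. d₁·d₂ = s^4 + 14.4*s^3 + 76.71*s^2 + 179.324*s + 155.382.
H(s) = (2*s^3 + 12.4*s^2 + 2.1*s - 51.54)/(s^4 + 14.4*s^3 + 76.71*s^2 + 179.324*s + 155.382)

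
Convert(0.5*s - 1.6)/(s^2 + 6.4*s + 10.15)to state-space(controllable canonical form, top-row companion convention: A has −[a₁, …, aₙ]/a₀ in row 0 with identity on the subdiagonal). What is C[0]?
Reachable canonical form: C = numerator coefficients (right-aligned, zero-padded to length n).
num = 0.5*s - 1.6, C = [[0.5, -1.6]].
C[0] = 0.5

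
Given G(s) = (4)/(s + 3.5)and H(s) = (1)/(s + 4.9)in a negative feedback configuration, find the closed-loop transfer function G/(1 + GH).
Closed-loop T = G/(1+GH).
Numerator: G_num * H_den = 4*s + 19.6.
Denominator: G_den * H_den + G_num * H_num = (s^2 + 8.4*s + 17.15) + (4) = s^2 + 8.4*s + 21.15.
T(s) = (4*s + 19.6)/(s^2 + 8.4*s + 21.15)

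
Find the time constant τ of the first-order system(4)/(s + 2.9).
First-order system: τ = -1/pole. Pole = -2.9. τ = -1/(-2.9) = 0.3448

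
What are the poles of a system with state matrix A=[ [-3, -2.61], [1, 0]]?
Eigenvalues solve det(λI - A) = 0.
Characteristic polynomial: λ^2 + 3*λ + 2.61 = 0.
Roots: -1.5 + 0.6j, -1.5 - 0.6j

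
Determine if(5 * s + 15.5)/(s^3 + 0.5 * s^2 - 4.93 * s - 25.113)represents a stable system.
Denominator: s^3 + 0.5*s^2 - 4.93*s - 25.113 = (s - 3.3)(s^2 + 3.8*s + 7.61). Poles: -1.9 + 2j, -1.9 - 2j, 3.3. All Re(p)<0: No (unstable)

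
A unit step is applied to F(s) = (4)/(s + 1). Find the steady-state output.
FVT: lim_{t→∞} y(t) = lim_{s→0} s*Y(s) where Y(s) = F(s)/s.
= lim_{s→0} F(s) = F(0) = num(0)/den(0) = 4/1 = 4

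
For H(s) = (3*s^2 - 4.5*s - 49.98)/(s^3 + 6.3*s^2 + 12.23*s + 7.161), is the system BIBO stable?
Denominator: s^3 + 6.3*s^2 + 12.23*s + 7.161 = (s + 2.1)(s + 3.1)(s + 1.1). Poles: -1.1, -2.1, -3.1. All Re(p)<0: Yes (stable)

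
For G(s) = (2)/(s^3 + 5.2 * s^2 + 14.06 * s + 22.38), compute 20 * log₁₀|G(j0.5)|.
Substitute s = j*0.5: G(j0.5) = 0.0856831 - 0.0280665j.
|G(j0.5)| = sqrt(Re² + Im²) = 0.09016.
20*log₁₀(0.09016) = -20.90 dB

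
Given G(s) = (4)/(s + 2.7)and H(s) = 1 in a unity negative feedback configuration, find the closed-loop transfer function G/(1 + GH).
Closed-loop T = G/(1+GH).
Numerator: G_num * H_den = 4.
Denominator: G_den * H_den + G_num * H_num = (s + 2.7) + (4) = s + 6.7.
T(s) = (4)/(s + 6.7)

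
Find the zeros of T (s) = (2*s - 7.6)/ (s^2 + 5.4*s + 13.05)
Set numerator = 0: 2*s - 7.6 = 0 → Zeros: 3.8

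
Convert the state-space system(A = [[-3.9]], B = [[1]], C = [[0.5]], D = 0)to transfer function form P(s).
P(s) = C(sI - A)⁻¹B + D.
Characteristic polynomial det(sI - A) = s + 3.9.
Numerator from C·adj(sI-A)·B + D·det(sI-A) = 0.5.
P(s) = (0.5)/(s + 3.9)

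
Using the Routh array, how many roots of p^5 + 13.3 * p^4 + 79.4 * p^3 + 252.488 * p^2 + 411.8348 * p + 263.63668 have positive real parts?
Routh array:
p^5: [1, 79.4, 411.8348]; p^4: [13.3, 252.488, 263.63668]; p^3: [60.4159, 392.012]; p^2: [166.19, 263.63668]; p^1: [296.171]; p^0: [263.63668]
First column: [1, 13.3, 60.4159, 166.19, 296.171, 263.63668]. Sign changes = RHP roots = 0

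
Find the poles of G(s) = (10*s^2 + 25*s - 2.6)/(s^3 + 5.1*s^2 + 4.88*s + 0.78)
Set denominator = 0: s^3 + 5.1*s^2 + 4.88*s + 0.78 = (s + 1)(s + 0.2)(s + 3.9) = 0 → Poles: -0.2, -1, -3.9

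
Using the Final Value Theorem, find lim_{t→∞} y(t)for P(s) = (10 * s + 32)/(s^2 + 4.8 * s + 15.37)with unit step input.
FVT: lim_{t→∞} y(t) = lim_{s→0} s*Y(s) where Y(s) = P(s)/s.
= lim_{s→0} P(s) = P(0) = num(0)/den(0) = 32/15.37 = 2.082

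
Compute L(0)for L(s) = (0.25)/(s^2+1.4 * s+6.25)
DC gain = L(0) = num(0)/den(0) = 0.25/6.25 = 0.04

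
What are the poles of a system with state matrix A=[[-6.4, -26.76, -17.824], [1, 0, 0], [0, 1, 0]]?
Eigenvalues solve det(λI - A) = 0.
Characteristic polynomial: λ^3 + 6.4*λ^2 + 26.76*λ + 17.824 = 0.
Factor: (λ + 0.8)(λ^2 + 5.6*λ + 22.28) = 0.
Roots: -0.8, -2.8 + 3.8j, -2.8 - 3.8j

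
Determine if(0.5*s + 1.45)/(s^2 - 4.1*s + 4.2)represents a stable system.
Denominator: s^2 - 4.1*s + 4.2 = (s - 2)(s - 2.1). Poles: 2, 2.1. All Re(p)<0: No (unstable)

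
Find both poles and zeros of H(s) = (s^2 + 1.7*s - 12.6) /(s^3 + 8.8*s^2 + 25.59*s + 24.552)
Set denominator = 0: s^3 + 8.8*s^2 + 25.59*s + 24.552 = (s + 2.4)(s + 3.3)(s + 3.1) = 0 → Poles: -2.4, -3.1, -3.3
Set numerator = 0: s^2 + 1.7*s - 12.6 = (s + 4.5)(s - 2.8) = 0 → Zeros: -4.5, 2.8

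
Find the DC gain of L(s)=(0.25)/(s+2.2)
DC gain = L(0) = num(0)/den(0) = 0.25/2.2 = 0.1136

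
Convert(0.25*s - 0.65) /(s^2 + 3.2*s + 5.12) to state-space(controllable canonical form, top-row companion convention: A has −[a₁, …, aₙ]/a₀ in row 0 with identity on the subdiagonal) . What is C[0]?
Reachable canonical form: C = numerator coefficients (right-aligned, zero-padded to length n).
num = 0.25*s - 0.65, C = [[0.25, -0.65]].
C[0] = 0.25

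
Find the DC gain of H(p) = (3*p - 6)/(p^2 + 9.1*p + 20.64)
DC gain = H(0) = num(0)/den(0) = -6/20.64 = -0.2907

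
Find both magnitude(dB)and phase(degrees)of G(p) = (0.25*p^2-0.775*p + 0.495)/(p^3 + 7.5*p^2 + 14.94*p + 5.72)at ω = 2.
Substitute p = j*2: G(j2) = -0.0202692 + 0.0455729j.
|G| = 20*log₁₀(sqrt(Re²+Im²)) = -26.04 dB.
∠G = atan2(Im, Re) = 113.98° (principal value).
Summing the individual angle contributions Σ∠(j2 − zᵢ) − Σ∠(j2 − pₖ) over the 2 zero(s) and 3 pole(s), each followed continuously from ω = 0 (DC phase referenced to (−180°, 180°]), gives -246.02°, i.e. the principal value - 360°. Continuous Bode phase = -246.02°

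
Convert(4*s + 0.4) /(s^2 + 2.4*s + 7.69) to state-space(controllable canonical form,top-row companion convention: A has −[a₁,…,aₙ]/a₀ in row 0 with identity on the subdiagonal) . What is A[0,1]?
Reachable canonical form for den = s^2 + 2.4*s + 7.69: top row of A = -[a₁,a₂,...,aₙ]/a₀, ones on the subdiagonal, zeros elsewhere.
A = [[-2.4, -7.69], [1, 0]].
A[0,1] = -7.69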